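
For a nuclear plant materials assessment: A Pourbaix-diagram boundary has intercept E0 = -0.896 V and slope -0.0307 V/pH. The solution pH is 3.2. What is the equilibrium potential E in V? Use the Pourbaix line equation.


Apply the Pourbaix line equation: E = E0 + slope*pH
E = -0.896 + (-0.0307)*3.2 = -0.896 + (-0.09824) = -0.99424 V
Rounded to 4 decimal places: E = -0.9942 V

-0.9942 V


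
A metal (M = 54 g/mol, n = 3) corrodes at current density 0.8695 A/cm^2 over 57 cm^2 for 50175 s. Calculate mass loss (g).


Apply Faraday's law: m = i*A*t*M / (n*F)
Total charge passed Q = i*A*t = 0.8695*57*50175 = 2486748.2625 C
m = Q*M/(n*F) = 2486748.2625*54/(3*96485) = 463.92153 g

463.92153 g


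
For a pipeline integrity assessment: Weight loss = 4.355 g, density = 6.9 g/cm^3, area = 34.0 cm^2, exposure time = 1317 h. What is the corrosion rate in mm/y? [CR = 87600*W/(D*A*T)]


Apply the mm/y weight-loss relation: CR = 87600 * W / (D * A * T)
Numerator: 87600 * 4.355 = 381498.0
Denominator: 6.9 * 34.0 * 1317 = 308968.2
CR = 381498.0 / 308968.2 = 1.2347 mm/y

1.2347 mm/y


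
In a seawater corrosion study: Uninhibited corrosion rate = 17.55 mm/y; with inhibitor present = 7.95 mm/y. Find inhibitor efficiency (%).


Apply the inhibitor-efficiency definition: IE = (CR_blank − CR_inh)/CR_blank × 100
IE = (17.55 − 7.95) / 17.55 × 100
IE = 9.6 / 17.55 × 100 = 54.7 %

54.7 %


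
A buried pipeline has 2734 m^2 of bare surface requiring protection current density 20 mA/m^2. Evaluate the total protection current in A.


I = area * current density, then convert mA → A (÷1000)
I = 2734 * 20 / 1000 = 54.68 A

54.68 A


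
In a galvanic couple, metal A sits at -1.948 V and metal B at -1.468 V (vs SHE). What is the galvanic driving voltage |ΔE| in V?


Driving voltage is the absolute potential difference.
|ΔE| = |-1.948 − (-1.468)| = 0.48 V

0.48 V


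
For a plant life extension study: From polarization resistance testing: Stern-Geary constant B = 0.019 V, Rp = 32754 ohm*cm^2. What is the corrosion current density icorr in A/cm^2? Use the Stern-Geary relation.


Apply the Stern-Geary relation: icorr = B / Rp
icorr = 0.019 / 32754 = 5.801×10^-7 A/cm^2

5.801×10^-7 A/cm^2


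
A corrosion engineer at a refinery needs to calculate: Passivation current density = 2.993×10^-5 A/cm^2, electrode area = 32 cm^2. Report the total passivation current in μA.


I = i_pass * A, then convert A → μA (×10^6)
I = 2.993×10^-5 * 32 * 10^6 = 957.76 μA

957.76 μA


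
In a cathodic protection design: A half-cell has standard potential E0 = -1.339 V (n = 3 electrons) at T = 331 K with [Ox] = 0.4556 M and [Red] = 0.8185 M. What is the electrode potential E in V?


Apply the Nernst equation: E = E0 + (RT/nF)*ln([Ox]/[Red])
Step 1: RT/nF = 8.314*331/(3*96485) = 0.00950729 V
Step 2: [Ox]/[Red] = 0.4556/0.8185 = 0.556628
Step 3: ln(0.556628) = -0.585858
Step 4: correction = 0.00950729 * -0.585858 = -0.006 V
E = -1.339 + -0.006 = -1.345 V

-1.345 V


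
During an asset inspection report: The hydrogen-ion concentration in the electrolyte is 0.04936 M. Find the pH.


pH = −log10[H+]
pH = −log10(0.04936) = 1.31

1.31


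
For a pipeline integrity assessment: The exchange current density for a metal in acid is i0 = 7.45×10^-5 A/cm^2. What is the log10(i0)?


i0 = 7.45×10^-5 A/cm^2
log10(i0) = -4.128

-4.128


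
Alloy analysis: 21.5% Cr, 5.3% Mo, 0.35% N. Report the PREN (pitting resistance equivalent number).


Apply the PREN formula: PREN = Cr + 3.3*Mo + 16*N
PREN = 21.5 + 3.3*5.3 + 16*0.35
PREN = 21.5 + 17.49 + 5.6 = 44.59

44.59


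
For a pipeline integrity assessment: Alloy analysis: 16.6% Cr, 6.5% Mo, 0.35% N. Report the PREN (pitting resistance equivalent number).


Apply the PREN formula: PREN = Cr + 3.3*Mo + 16*N
PREN = 16.6 + 3.3*6.5 + 16*0.35
PREN = 16.6 + 21.45 + 5.6 = 43.65

43.65


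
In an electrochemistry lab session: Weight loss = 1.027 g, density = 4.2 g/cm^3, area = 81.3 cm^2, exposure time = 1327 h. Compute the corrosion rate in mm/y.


Apply the mm/y weight-loss relation: CR = 87600 * W / (D * A * T)
Numerator: 87600 * 1.027 = 89965.2
Denominator: 4.2 * 81.3 * 1327 = 453117.42
CR = 89965.2 / 453117.42 = 0.198547 mm/y

0.198547 mm/y


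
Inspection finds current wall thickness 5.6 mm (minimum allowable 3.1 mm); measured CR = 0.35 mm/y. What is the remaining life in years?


Apply the remaining-life relation: RL = (t_current − t_min) / CR
RL = (5.6 − 3.1) / 0.35 = 2.5 / 0.35 = 7.1 years

7.1 years


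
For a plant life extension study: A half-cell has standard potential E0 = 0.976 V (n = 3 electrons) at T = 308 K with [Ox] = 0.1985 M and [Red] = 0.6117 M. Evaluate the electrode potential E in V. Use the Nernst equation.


Apply the Nernst equation: E = E0 + (RT/nF)*ln([Ox]/[Red])
Step 1: RT/nF = 8.314*308/(3*96485) = 0.00884667 V
Step 2: [Ox]/[Red] = 0.1985/0.6117 = 0.324505
Step 3: ln(0.324505) = -1.125454
Step 4: correction = 0.00884667 * -1.125454 = -0.01 V
E = 0.976 + -0.01 = 0.966 V

0.966 V


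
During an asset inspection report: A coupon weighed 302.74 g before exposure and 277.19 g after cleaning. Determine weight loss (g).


Weight loss = initial − final
WL = 302.74 − 277.19 = 25.55 g

25.55 g


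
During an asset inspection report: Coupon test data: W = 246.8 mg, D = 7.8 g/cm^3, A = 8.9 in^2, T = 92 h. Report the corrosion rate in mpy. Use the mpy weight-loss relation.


Apply the mpy weight-loss relation: CR = 534 * W / (D * A * T)
Numerator: 534 * 246.8 = 131791.2
Denominator: 7.8 * 8.9 * 92 = 6386.64
CR = 131791.2 / 6386.64 = 20.63545 mpy

20.63545 mpy


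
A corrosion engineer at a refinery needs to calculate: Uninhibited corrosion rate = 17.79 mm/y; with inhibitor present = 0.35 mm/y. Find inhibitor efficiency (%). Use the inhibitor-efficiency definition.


Apply the inhibitor-efficiency definition: IE = (CR_blank − CR_inh)/CR_blank × 100
IE = (17.79 − 0.35) / 17.79 × 100
IE = 17.44 / 17.79 × 100 = 98.0 %

98.0 %


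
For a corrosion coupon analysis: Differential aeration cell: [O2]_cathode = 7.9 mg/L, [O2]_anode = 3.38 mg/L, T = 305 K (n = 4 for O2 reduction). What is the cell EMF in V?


Apply the Nernst concentration-cell relation: E = (RT/nF)*ln(C_cathode/C_anode)
RT/nF = 8.314*305/(4*96485) = 0.00657037 V
ln(7.9/3.38) = 0.84899
E = 0.00657037 * 0.84899 = 0.00558 V

0.00558 V


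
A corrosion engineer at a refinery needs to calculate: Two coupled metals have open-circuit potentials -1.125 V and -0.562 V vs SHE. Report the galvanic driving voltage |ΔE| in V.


Driving voltage is the absolute potential difference.
|ΔE| = |-1.125 − (-0.562)| = 0.563 V

0.563 V


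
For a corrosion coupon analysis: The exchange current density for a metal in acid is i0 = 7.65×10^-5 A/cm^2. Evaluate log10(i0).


i0 = 7.65×10^-5 A/cm^2
log10(i0) = -4.116

-4.116


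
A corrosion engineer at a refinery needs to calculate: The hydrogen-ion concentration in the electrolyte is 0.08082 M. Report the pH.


pH = −log10[H+]
pH = −log10(0.08082) = 1.09

1.09


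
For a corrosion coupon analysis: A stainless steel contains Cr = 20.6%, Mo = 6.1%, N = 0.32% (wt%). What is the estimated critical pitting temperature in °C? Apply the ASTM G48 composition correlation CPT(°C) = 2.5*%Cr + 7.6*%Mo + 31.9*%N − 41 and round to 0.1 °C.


Apply the ASTM G48 empirical CPT estimate: CPT(°C) = 2.5*%Cr + 7.6*%Mo + 31.9*%N − 41
2.5*20.6 = 51.5; 7.6*6.1 = 46.36; 31.9*0.32 = 10.208
CPT = 51.5 + 46.36 + 10.208 − 41 = 67.068 °C
Rounded to 0.1 °C: CPT ≈ 67.1 °C

67.1 °C


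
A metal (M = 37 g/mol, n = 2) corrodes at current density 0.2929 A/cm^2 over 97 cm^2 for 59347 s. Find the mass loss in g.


Apply Faraday's law: m = i*A*t*M / (n*F)
Total charge passed Q = i*A*t = 0.2929*97*59347 = 1686125.4211 C
m = Q*M/(n*F) = 1686125.4211*37/(2*96485) = 323.2971 g

323.2971 g


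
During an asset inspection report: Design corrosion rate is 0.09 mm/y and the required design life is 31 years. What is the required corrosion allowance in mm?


Corrosion allowance = CR × design life
CA = 0.09 * 31 = 2.79 mm

2.79 mm


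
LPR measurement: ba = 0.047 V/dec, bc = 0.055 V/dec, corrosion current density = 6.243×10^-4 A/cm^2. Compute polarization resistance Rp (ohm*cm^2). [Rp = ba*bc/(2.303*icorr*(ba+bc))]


Apply the Stern-Geary equation: Rp = ba*bc / (2.303*icorr*(ba+bc))
ba*bc = 0.047*0.055 = 0.002585
ba+bc = 0.102; 2.303*icorr*(ba+bc) = 2.303*6.243×10^-4*0.102 = 1.4665182×10^-4
Rp = 0.002585 / 1.4665182×10^-4 = 17.6 ohm*cm^2

17.6 ohm*cm^2


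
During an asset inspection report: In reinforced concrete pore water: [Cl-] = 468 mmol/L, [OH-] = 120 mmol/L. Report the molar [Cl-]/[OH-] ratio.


Threshold parameter = [Cl-] / [OH-] (molar basis; both in mmol/L, so units cancel)
Ratio = 468 / 120 = 3.9

3.9


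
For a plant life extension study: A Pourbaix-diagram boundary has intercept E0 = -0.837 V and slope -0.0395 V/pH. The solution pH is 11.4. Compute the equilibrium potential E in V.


Apply the Pourbaix line equation: E = E0 + slope*pH
E = -0.837 + (-0.0395)*11.4 = -0.837 + (-0.4503) = -1.2873 V
Rounded to 3 decimal places: E = -1.287 V

-1.287 V


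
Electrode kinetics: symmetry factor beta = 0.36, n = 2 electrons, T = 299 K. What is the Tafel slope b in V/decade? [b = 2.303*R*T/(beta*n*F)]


Apply the Tafel slope relation: b = 2.303*R*T/(beta*n*F)
Numerator: 2.303 * 8.314 * 299 = 5725.0
Denominator: 0.36 * 2 * 96485 = 69469.2
b = 5725.0 / 69469.2 = 0.082 V/decade

0.082 V/decade


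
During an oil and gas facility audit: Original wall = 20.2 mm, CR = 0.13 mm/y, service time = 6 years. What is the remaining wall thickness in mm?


Remaining wall = original − CR × time
t = 20.2 − 0.13*6 = 20.2 − 0.78 = 19.42 mm

19.42 mm


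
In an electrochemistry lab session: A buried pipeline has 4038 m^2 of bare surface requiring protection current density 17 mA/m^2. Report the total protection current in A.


I = area * current density, then convert mA → A (÷1000)
I = 4038 * 17 / 1000 = 68.65 A

68.65 A


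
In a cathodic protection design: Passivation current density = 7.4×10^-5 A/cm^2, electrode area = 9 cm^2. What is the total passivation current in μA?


I = i_pass * A, then convert A → μA (×10^6)
I = 7.4×10^-5 * 9 * 10^6 = 666.0 μA

666.0 μA


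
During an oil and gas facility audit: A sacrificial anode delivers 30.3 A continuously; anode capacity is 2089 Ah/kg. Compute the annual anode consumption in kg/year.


Annual consumption = current * hours per year / capacity
Rate = 30.3 * 8760 / 2089 = 127.1 kg/year

127.1 kg/year


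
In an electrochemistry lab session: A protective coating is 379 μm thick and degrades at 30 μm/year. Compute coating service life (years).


Service life = thickness / degradation rate
Life = 379 / 30 = 12.6 years

12.6 years


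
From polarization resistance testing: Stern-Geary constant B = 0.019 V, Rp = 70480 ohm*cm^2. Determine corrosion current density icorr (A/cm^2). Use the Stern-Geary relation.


Apply the Stern-Geary relation: icorr = B / Rp
icorr = 0.019 / 70480 = 2.696×10^-7 A/cm^2

2.696×10^-7 A/cm^2


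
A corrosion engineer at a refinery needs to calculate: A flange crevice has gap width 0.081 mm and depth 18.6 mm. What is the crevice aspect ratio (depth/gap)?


Aspect ratio = depth / gap
Ratio = 18.6 / 0.081 = 229.6

229.6


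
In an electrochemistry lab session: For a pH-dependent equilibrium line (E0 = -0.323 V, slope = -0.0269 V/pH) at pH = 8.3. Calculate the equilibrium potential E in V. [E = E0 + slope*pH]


Apply the Pourbaix line equation: E = E0 + slope*pH
E = -0.323 + (-0.0269)*8.3 = -0.323 + (-0.22327) = -0.54627 V
Rounded to 4 decimal places: E = -0.5463 V

-0.5463 V


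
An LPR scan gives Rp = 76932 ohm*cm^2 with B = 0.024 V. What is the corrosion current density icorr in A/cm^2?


Apply the Stern-Geary relation: icorr = B / Rp
icorr = 0.024 / 76932 = 3.12×10^-7 A/cm^2

3.12×10^-7 A/cm^2


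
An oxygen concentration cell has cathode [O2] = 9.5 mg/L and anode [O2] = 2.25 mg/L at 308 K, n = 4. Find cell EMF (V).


Apply the Nernst concentration-cell relation: E = (RT/nF)*ln(C_cathode/C_anode)
RT/nF = 8.314*308/(4*96485) = 0.006635 V
ln(9.5/2.25) = 1.44036
E = 0.006635 * 1.44036 = 0.00956 V

0.00956 V


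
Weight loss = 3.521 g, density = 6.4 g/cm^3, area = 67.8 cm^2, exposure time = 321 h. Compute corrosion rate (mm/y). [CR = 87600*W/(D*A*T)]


Apply the mm/y weight-loss relation: CR = 87600 * W / (D * A * T)
Numerator: 87600 * 3.521 = 308439.6
Denominator: 6.4 * 67.8 * 321 = 139288.32
CR = 308439.6 / 139288.32 = 2.2144 mm/y

2.2144 mm/y


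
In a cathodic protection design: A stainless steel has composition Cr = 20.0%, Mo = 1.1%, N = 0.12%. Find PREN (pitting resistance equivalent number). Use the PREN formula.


Apply the PREN formula: PREN = Cr + 3.3*Mo + 16*N
PREN = 20.0 + 3.3*1.1 + 16*0.12
PREN = 20.0 + 3.63 + 1.92 = 25.55

25.55


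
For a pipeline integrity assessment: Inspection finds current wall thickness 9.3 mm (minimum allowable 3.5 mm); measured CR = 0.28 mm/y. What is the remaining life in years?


Apply the remaining-life relation: RL = (t_current − t_min) / CR
RL = (9.3 − 3.5) / 0.28 = 5.8 / 0.28 = 20.7 years

20.7 years


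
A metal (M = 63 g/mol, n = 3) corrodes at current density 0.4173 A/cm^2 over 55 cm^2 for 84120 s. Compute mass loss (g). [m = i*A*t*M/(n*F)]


Apply Faraday's law: m = i*A*t*M / (n*F)
Total charge passed Q = i*A*t = 0.4173*55*84120 = 1930680.18 C
m = Q*M/(n*F) = 1930680.18*63/(3*96485) = 420.21334 g

420.21334 g


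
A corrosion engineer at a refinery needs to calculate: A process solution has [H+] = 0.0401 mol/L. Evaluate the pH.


pH = −log10[H+]
pH = −log10(0.0401) = 1.4

1.4


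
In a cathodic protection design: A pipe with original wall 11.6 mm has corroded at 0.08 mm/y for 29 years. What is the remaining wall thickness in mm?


Remaining wall = original − CR × time
t = 11.6 − 0.08*29 = 11.6 − 2.32 = 9.28 mm

9.28 mm


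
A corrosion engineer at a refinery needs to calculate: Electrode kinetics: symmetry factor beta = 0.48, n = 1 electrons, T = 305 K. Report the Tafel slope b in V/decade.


Apply the Tafel slope relation: b = 2.303*R*T/(beta*n*F)
Numerator: 2.303 * 8.314 * 305 = 5839.88
Denominator: 0.48 * 1 * 96485 = 46312.8
b = 5839.88 / 46312.8 = 0.126 V/decade

0.126 V/decade


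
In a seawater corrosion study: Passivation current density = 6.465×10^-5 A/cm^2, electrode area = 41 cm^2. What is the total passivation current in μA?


I = i_pass * A, then convert A → μA (×10^6)
I = 6.465×10^-5 * 41 * 10^6 = 2650.65 μA

2650.65 μA


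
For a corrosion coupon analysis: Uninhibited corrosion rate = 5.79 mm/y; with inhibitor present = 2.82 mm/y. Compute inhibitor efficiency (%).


Apply the inhibitor-efficiency definition: IE = (CR_blank − CR_inh)/CR_blank × 100
IE = (5.79 − 2.82) / 5.79 × 100
IE = 2.97 / 5.79 × 100 = 51.3 %

51.3 %


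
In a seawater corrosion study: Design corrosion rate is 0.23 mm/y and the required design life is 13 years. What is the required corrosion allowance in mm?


Corrosion allowance = CR × design life
CA = 0.23 * 13 = 2.99 mm

2.99 mm


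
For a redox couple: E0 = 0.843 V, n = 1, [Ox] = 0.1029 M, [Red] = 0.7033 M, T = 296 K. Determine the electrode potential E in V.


Apply the Nernst equation: E = E0 + (RT/nF)*ln([Ox]/[Red])
Step 1: RT/nF = 8.314*296/(1*96485) = 0.02550598 V
Step 2: [Ox]/[Red] = 0.1029/0.7033 = 0.14631
Step 3: ln(0.14631) = -1.922028
Step 4: correction = 0.02550598 * -1.922028 = -0.049 V
E = 0.843 + -0.049 = 0.794 V

0.794 V


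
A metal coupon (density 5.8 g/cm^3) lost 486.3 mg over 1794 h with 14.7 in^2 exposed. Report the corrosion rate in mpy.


Apply the mpy weight-loss relation: CR = 534 * W / (D * A * T)
Numerator: 534 * 486.3 = 259684.2
Denominator: 5.8 * 14.7 * 1794 = 152956.44
CR = 259684.2 / 152956.44 = 1.6978 mpy

1.6978 mpy


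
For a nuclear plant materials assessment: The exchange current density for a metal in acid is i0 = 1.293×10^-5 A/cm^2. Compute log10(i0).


i0 = 1.293×10^-5 A/cm^2
log10(i0) = -4.888

-4.888


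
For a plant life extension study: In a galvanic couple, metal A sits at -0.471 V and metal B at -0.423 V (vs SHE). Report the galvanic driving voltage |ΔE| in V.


Driving voltage is the absolute potential difference.
|ΔE| = |-0.471 − (-0.423)| = 0.048 V

0.048 V


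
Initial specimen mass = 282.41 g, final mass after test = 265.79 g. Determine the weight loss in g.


Weight loss = initial − final
WL = 282.41 − 265.79 = 16.62 g

16.62 g


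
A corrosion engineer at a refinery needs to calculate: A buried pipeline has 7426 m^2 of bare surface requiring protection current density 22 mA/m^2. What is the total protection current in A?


I = area * current density, then convert mA → A (÷1000)
I = 7426 * 22 / 1000 = 163.37 A

163.37 A


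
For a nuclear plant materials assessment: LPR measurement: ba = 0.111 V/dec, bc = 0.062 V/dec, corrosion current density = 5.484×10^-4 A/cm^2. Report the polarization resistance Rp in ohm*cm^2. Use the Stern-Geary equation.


Apply the Stern-Geary equation: Rp = ba*bc / (2.303*icorr*(ba+bc))
ba*bc = 0.111*0.062 = 0.006882
ba+bc = 0.173; 2.303*icorr*(ba+bc) = 2.303*5.484×10^-4*0.173 = 2.1849298×10^-4
Rp = 0.006882 / 2.1849298×10^-4 = 31.5 ohm*cm^2

31.5 ohm*cm^2


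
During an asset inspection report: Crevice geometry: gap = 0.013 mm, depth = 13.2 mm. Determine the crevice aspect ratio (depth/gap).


Aspect ratio = depth / gap
Ratio = 13.2 / 0.013 = 1015.4

1015.4


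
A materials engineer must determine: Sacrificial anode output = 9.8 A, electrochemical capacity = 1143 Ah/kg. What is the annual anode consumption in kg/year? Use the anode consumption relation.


Annual consumption = current * hours per year / capacity
Rate = 9.8 * 8760 / 1143 = 75.1 kg/year

75.1 kg/year


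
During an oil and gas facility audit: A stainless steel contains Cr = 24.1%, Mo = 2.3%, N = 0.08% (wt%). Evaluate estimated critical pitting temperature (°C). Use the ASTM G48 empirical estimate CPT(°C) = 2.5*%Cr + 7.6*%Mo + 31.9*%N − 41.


Apply the ASTM G48 empirical CPT estimate: CPT(°C) = 2.5*%Cr + 7.6*%Mo + 31.9*%N − 41
2.5*24.1 = 60.25; 7.6*2.3 = 17.48; 31.9*0.08 = 2.552
CPT = 60.25 + 17.48 + 2.552 − 41 = 39.282 °C
Rounded to 0.1 °C: CPT ≈ 39.3 °C

39.3 °C


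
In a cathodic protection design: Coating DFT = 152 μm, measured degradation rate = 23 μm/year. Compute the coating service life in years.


Service life = thickness / degradation rate
Life = 152 / 23 = 6.6 years

6.6 years


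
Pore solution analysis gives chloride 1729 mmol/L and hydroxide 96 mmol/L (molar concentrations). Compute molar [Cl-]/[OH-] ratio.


Threshold parameter = [Cl-] / [OH-] (molar basis; both in mmol/L, so units cancel)
Ratio = 1729 / 96 = 18.01

18.01


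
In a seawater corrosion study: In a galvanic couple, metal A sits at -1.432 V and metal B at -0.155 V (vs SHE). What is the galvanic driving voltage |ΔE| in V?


Driving voltage is the absolute potential difference.
|ΔE| = |-1.432 − (-0.155)| = 1.277 V

1.277 V


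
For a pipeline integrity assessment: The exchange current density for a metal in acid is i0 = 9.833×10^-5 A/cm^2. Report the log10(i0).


i0 = 9.833×10^-5 A/cm^2
log10(i0) = -4.007

-4.007


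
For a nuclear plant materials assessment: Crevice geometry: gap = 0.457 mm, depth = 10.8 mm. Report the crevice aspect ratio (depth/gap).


Aspect ratio = depth / gap
Ratio = 10.8 / 0.457 = 23.6

23.6


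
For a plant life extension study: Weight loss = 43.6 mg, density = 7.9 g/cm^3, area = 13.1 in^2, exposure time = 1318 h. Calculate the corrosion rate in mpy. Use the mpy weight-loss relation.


Apply the mpy weight-loss relation: CR = 534 * W / (D * A * T)
Numerator: 534 * 43.6 = 23282.4
Denominator: 7.9 * 13.1 * 1318 = 136399.82
CR = 23282.4 / 136399.82 = 0.171 mpy

0.171 mpy


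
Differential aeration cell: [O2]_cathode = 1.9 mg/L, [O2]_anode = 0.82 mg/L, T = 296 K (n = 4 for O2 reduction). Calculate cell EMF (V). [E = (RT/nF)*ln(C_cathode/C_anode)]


Apply the Nernst concentration-cell relation: E = (RT/nF)*ln(C_cathode/C_anode)
RT/nF = 8.314*296/(4*96485) = 0.00637649 V
ln(1.9/0.82) = 0.8403
E = 0.00637649 * 0.8403 = 0.00536 V

0.00536 V


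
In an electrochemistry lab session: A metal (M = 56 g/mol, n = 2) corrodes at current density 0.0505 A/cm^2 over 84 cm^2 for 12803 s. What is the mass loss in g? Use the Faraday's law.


Apply Faraday's law: m = i*A*t*M / (n*F)
Total charge passed Q = i*A*t = 0.0505*84*12803 = 54310.326 C
m = Q*M/(n*F) = 54310.326*56/(2*96485) = 15.7609 g

15.7609 g


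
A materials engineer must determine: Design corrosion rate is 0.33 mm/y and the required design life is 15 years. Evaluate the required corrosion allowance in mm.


Corrosion allowance = CR × design life
CA = 0.33 * 15 = 4.95 mm

4.95 mm


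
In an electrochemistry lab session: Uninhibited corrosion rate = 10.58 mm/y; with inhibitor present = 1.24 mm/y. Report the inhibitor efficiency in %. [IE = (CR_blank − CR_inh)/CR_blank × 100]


Apply the inhibitor-efficiency definition: IE = (CR_blank − CR_inh)/CR_blank × 100
IE = (10.58 − 1.24) / 10.58 × 100
IE = 9.34 / 10.58 × 100 = 88.3 %

88.3 %


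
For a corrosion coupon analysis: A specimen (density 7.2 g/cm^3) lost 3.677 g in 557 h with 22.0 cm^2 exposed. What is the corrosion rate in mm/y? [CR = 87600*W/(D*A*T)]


Apply the mm/y weight-loss relation: CR = 87600 * W / (D * A * T)
Numerator: 87600 * 3.677 = 322105.2
Denominator: 7.2 * 22.0 * 557 = 88228.8
CR = 322105.2 / 88228.8 = 3.65079 mm/y

3.65079 mm/y


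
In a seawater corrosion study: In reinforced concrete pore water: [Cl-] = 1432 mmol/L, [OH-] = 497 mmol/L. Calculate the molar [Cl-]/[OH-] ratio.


Threshold parameter = [Cl-] / [OH-] (molar basis; both in mmol/L, so units cancel)
Ratio = 1432 / 497 = 2.88

2.88


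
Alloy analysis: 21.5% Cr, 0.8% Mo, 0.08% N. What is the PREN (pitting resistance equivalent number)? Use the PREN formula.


Apply the PREN formula: PREN = Cr + 3.3*Mo + 16*N
PREN = 21.5 + 3.3*0.8 + 16*0.08
PREN = 21.5 + 2.64 + 1.28 = 25.42

25.42


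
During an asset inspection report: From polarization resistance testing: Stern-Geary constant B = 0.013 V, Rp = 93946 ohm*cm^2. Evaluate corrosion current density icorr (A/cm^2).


Apply the Stern-Geary relation: icorr = B / Rp
icorr = 0.013 / 93946 = 1.384×10^-7 A/cm^2

1.384×10^-7 A/cm^2


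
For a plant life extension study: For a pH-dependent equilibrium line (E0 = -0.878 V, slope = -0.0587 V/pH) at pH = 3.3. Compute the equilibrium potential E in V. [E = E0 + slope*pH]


Apply the Pourbaix line equation: E = E0 + slope*pH
E = -0.878 + (-0.0587)*3.3 = -0.878 + (-0.19371) = -1.07171 V
Rounded to 4 decimal places: E = -1.0717 V

-1.0717 V


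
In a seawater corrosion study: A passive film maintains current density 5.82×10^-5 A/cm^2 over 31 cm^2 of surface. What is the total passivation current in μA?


I = i_pass * A, then convert A → μA (×10^6)
I = 5.82×10^-5 * 31 * 10^6 = 1804.2 μA

1804.2 μA


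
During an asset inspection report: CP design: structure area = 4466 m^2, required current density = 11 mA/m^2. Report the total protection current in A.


I = area * current density, then convert mA → A (÷1000)
I = 4466 * 11 / 1000 = 49.13 A

49.13 A


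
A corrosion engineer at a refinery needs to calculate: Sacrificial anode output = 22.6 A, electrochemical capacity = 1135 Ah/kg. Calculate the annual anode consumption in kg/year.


Annual consumption = current * hours per year / capacity
Rate = 22.6 * 8760 / 1135 = 174.4 kg/year

174.4 kg/year


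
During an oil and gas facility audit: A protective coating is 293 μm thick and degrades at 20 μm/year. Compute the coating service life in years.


Service life = thickness / degradation rate
Life = 293 / 20 = 14.7 years

14.7 years


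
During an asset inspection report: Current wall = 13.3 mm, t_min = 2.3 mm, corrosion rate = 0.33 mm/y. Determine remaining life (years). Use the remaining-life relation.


Apply the remaining-life relation: RL = (t_current − t_min) / CR
RL = (13.3 − 2.3) / 0.33 = 11.0 / 0.33 = 33.3 years

33.3 years


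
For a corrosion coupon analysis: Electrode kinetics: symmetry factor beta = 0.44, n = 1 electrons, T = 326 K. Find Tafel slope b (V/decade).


Apply the Tafel slope relation: b = 2.303*R*T/(beta*n*F)
Numerator: 2.303 * 8.314 * 326 = 6241.97
Denominator: 0.44 * 1 * 96485 = 42453.4
b = 6241.97 / 42453.4 = 0.147 V/decade

0.147 V/decade


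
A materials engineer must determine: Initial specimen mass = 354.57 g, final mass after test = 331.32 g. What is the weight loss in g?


Weight loss = initial − final
WL = 354.57 − 331.32 = 23.25 g

23.25 g


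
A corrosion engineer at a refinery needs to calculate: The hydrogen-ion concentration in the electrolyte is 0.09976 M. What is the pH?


pH = −log10[H+]
pH = −log10(0.09976) = 1.0

1.0


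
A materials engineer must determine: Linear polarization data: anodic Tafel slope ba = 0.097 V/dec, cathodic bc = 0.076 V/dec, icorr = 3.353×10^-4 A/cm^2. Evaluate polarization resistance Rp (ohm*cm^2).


Apply the Stern-Geary equation: Rp = ba*bc / (2.303*icorr*(ba+bc))
ba*bc = 0.097*0.076 = 0.007372
ba+bc = 0.173; 2.303*icorr*(ba+bc) = 2.303*3.353×10^-4*0.173 = 1.3358989×10^-4
Rp = 0.007372 / 1.3358989×10^-4 = 55.18 ohm*cm^2

55.18 ohm*cm^2


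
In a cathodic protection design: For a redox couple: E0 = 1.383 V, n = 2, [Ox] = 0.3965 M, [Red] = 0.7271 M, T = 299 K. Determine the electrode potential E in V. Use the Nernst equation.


Apply the Nernst equation: E = E0 + (RT/nF)*ln([Ox]/[Red])
Step 1: RT/nF = 8.314*299/(2*96485) = 0.01288224 V
Step 2: [Ox]/[Red] = 0.3965/0.7271 = 0.545317
Step 3: ln(0.545317) = -0.606388
Step 4: correction = 0.01288224 * -0.606388 = -0.008 V
E = 1.383 + -0.008 = 1.375 V

1.375 V


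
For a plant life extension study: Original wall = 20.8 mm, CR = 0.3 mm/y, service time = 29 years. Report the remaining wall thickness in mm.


Remaining wall = original − CR × time
t = 20.8 − 0.3*29 = 20.8 − 8.7 = 12.1 mm

12.1 mm


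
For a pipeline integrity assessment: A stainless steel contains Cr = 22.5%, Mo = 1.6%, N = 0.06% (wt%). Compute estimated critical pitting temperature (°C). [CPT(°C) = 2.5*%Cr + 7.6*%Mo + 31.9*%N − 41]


Apply the ASTM G48 empirical CPT estimate: CPT(°C) = 2.5*%Cr + 7.6*%Mo + 31.9*%N − 41
2.5*22.5 = 56.25; 7.6*1.6 = 12.16; 31.9*0.06 = 1.914
CPT = 56.25 + 12.16 + 1.914 − 41 = 29.324 °C
Rounded to 0.1 °C: CPT ≈ 29.3 °C

29.3 °C


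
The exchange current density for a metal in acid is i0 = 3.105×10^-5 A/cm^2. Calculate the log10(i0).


i0 = 3.105×10^-5 A/cm^2
log10(i0) = -4.508

-4.508


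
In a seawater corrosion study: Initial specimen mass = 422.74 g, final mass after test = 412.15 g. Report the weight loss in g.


Weight loss = initial − final
WL = 422.74 − 412.15 = 10.59 g

10.59 g


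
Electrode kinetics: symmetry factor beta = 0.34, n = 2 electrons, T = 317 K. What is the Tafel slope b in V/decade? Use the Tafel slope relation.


Apply the Tafel slope relation: b = 2.303*R*T/(beta*n*F)
Numerator: 2.303 * 8.314 * 317 = 6069.64
Denominator: 0.34 * 2 * 96485 = 65609.8
b = 6069.64 / 65609.8 = 0.0925 V/decade

0.0925 V/decade


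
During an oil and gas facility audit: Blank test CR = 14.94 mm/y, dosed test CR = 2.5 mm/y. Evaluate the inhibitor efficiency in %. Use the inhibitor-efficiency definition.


Apply the inhibitor-efficiency definition: IE = (CR_blank − CR_inh)/CR_blank × 100
IE = (14.94 − 2.5) / 14.94 × 100
IE = 12.44 / 14.94 × 100 = 83.3 %

83.3 %


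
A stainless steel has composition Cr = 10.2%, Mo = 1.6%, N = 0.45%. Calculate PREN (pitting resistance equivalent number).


Apply the PREN formula: PREN = Cr + 3.3*Mo + 16*N
PREN = 10.2 + 3.3*1.6 + 16*0.45
PREN = 10.2 + 5.28 + 7.2 = 22.68

22.68


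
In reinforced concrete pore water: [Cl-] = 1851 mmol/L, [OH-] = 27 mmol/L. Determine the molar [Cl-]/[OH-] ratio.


Threshold parameter = [Cl-] / [OH-] (molar basis; both in mmol/L, so units cancel)
Ratio = 1851 / 27 = 68.56

68.56


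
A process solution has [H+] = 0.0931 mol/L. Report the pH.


pH = −log10[H+]
pH = −log10(0.0931) = 1.03

1.03


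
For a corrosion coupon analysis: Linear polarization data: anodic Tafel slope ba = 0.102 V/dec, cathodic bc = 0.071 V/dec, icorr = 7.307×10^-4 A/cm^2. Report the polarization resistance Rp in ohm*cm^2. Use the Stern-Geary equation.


Apply the Stern-Geary equation: Rp = ba*bc / (2.303*icorr*(ba+bc))
ba*bc = 0.102*0.071 = 0.007242
ba+bc = 0.173; 2.303*icorr*(ba+bc) = 2.303*7.307×10^-4*0.173 = 2.9112476×10^-4
Rp = 0.007242 / 2.9112476×10^-4 = 24.9 ohm*cm^2

24.9 ohm*cm^2


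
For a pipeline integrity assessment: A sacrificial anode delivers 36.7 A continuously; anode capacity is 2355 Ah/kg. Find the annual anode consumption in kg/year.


Annual consumption = current * hours per year / capacity
Rate = 36.7 * 8760 / 2355 = 136.5 kg/year

136.5 kg/year


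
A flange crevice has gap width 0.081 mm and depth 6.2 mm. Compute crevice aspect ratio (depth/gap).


Aspect ratio = depth / gap
Ratio = 6.2 / 0.081 = 76.5

76.5


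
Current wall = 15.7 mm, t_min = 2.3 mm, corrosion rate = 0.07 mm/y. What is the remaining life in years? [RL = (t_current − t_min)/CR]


Apply the remaining-life relation: RL = (t_current − t_min) / CR
RL = (15.7 − 2.3) / 0.07 = 13.4 / 0.07 = 191.4 years

191.4 years


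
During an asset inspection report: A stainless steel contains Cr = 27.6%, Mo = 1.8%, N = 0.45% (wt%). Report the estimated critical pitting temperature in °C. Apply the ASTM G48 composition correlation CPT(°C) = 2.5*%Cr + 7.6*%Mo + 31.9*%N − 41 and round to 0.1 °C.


Apply the ASTM G48 empirical CPT estimate: CPT(°C) = 2.5*%Cr + 7.6*%Mo + 31.9*%N − 41
2.5*27.6 = 69; 7.6*1.8 = 13.68; 31.9*0.45 = 14.355
CPT = 69 + 13.68 + 14.355 − 41 = 56.035 °C
Rounded to 0.1 °C: CPT ≈ 56.0 °C

56.0 °C


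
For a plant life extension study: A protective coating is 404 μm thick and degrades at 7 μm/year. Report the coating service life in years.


Service life = thickness / degradation rate
Life = 404 / 7 = 57.7 years

57.7 years


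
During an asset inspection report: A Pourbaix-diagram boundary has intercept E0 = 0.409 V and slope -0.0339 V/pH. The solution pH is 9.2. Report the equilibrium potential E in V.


Apply the Pourbaix line equation: E = E0 + slope*pH
E = 0.409 + (-0.0339)*9.2 = 0.409 + (-0.31188) = 0.09712 V
Rounded to 3 decimal places: E = 0.097 V

0.097 V


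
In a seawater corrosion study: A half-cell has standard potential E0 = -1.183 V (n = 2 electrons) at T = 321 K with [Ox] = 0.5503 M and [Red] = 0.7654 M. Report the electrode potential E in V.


Apply the Nernst equation: E = E0 + (RT/nF)*ln([Ox]/[Red])
Step 1: RT/nF = 8.314*321/(2*96485) = 0.0138301 V
Step 2: [Ox]/[Red] = 0.5503/0.7654 = 0.71897
Step 3: ln(0.71897) = -0.329936
Step 4: correction = 0.0138301 * -0.329936 = -0.0046 V
E = -1.183 + -0.0046 = -1.1876 V

-1.1876 V


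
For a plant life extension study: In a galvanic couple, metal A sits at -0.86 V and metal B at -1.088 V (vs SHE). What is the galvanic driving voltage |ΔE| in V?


Driving voltage is the absolute potential difference.
|ΔE| = |-0.86 − (-1.088)| = 0.228 V

0.228 V


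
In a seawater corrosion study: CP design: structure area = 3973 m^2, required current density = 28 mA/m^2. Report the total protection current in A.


I = area * current density, then convert mA → A (÷1000)
I = 3973 * 28 / 1000 = 111.24 A

111.24 A


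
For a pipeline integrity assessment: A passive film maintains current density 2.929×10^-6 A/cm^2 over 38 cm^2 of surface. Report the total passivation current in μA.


I = i_pass * A, then convert A → μA (×10^6)
I = 2.929×10^-6 * 38 * 10^6 = 111.3 μA

111.3 μA


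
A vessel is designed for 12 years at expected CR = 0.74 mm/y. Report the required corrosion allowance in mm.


Corrosion allowance = CR × design life
CA = 0.74 * 12 = 8.88 mm

8.88 mm


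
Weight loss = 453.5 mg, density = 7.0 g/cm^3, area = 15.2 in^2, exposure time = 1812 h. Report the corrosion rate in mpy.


Apply the mpy weight-loss relation: CR = 534 * W / (D * A * T)
Numerator: 534 * 453.5 = 242169.0
Denominator: 7.0 * 15.2 * 1812 = 192796.8
CR = 242169.0 / 192796.8 = 1.256 mpy

1.256 mpy


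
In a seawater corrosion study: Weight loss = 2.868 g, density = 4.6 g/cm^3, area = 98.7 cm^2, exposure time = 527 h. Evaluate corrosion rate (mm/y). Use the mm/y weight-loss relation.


Apply the mm/y weight-loss relation: CR = 87600 * W / (D * A * T)
Numerator: 87600 * 2.868 = 251236.8
Denominator: 4.6 * 98.7 * 527 = 239268.54
CR = 251236.8 / 239268.54 = 1.05002 mm/y

1.05002 mm/y


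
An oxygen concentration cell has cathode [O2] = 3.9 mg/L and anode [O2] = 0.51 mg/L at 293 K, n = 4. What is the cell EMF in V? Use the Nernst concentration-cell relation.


Apply the Nernst concentration-cell relation: E = (RT/nF)*ln(C_cathode/C_anode)
RT/nF = 8.314*293/(4*96485) = 0.00631187 V
ln(3.9/0.51) = 2.03432
E = 0.00631187 * 2.03432 = 0.01284 V

0.01284 V


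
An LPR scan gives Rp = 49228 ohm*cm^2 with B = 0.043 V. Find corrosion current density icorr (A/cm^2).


Apply the Stern-Geary relation: icorr = B / Rp
icorr = 0.043 / 49228 = 8.735×10^-7 A/cm^2

8.735×10^-7 A/cm^2


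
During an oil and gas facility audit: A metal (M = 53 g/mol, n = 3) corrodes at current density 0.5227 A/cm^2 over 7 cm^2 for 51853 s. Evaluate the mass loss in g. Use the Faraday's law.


Apply Faraday's law: m = i*A*t*M / (n*F)
Total charge passed Q = i*A*t = 0.5227*7*51853 = 189724.9417 C
m = Q*M/(n*F) = 189724.9417*53/(3*96485) = 34.739 g

34.739 g


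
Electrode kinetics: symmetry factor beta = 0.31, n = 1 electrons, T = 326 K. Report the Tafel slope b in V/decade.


Apply the Tafel slope relation: b = 2.303*R*T/(beta*n*F)
Numerator: 2.303 * 8.314 * 326 = 6241.97
Denominator: 0.31 * 1 * 96485 = 29910.35
b = 6241.97 / 29910.35 = 0.209 V/decade

0.209 V/decade


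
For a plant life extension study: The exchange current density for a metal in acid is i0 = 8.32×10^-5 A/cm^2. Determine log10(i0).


i0 = 8.32×10^-5 A/cm^2
log10(i0) = -4.08

-4.08


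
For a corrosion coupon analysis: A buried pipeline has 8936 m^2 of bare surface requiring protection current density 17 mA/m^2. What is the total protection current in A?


I = area * current density, then convert mA → A (÷1000)
I = 8936 * 17 / 1000 = 151.91 A

151.91 A


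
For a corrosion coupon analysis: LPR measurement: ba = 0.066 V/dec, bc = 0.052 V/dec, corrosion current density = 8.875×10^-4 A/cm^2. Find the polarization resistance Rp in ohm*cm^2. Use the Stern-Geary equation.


Apply the Stern-Geary equation: Rp = ba*bc / (2.303*icorr*(ba+bc))
ba*bc = 0.066*0.052 = 0.003432
ba+bc = 0.118; 2.303*icorr*(ba+bc) = 2.303*8.875×10^-4*0.118 = 2.4118167×10^-4
Rp = 0.003432 / 2.4118167×10^-4 = 14.23 ohm*cm^2

14.23 ohm*cm^2


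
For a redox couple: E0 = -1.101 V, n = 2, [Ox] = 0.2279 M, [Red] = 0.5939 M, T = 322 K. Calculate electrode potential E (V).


Apply the Nernst equation: E = E0 + (RT/nF)*ln([Ox]/[Red])
Step 1: RT/nF = 8.314*322/(2*96485) = 0.01387318 V
Step 2: [Ox]/[Red] = 0.2279/0.5939 = 0.383735
Step 3: ln(0.383735) = -0.957803
Step 4: correction = 0.01387318 * -0.957803 = -0.0133 V
E = -1.101 + -0.0133 = -1.1143 V

-1.1143 V


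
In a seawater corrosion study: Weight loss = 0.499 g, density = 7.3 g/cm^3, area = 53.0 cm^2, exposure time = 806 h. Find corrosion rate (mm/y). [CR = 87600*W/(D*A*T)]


Apply the mm/y weight-loss relation: CR = 87600 * W / (D * A * T)
Numerator: 87600 * 0.499 = 43712.4
Denominator: 7.3 * 53.0 * 806 = 311841.4
CR = 43712.4 / 311841.4 = 0.1402 mm/y

0.1402 mm/y


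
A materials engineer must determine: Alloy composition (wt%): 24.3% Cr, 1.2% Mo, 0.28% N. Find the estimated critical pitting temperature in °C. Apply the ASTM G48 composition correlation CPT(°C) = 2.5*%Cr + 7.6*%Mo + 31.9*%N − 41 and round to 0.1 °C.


Apply the ASTM G48 empirical CPT estimate: CPT(°C) = 2.5*%Cr + 7.6*%Mo + 31.9*%N − 41
2.5*24.3 = 60.75; 7.6*1.2 = 9.12; 31.9*0.28 = 8.932
CPT = 60.75 + 9.12 + 8.932 − 41 = 37.802 °C
Rounded to 0.1 °C: CPT ≈ 37.8 °C

37.8 °C


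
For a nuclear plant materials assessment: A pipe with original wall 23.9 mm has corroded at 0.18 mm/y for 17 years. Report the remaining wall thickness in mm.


Remaining wall = original − CR × time
t = 23.9 − 0.18*17 = 23.9 − 3.06 = 20.84 mm

20.84 mm


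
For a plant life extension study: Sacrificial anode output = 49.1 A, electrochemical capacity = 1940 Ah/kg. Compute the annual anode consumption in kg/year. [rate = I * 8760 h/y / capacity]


Annual consumption = current * hours per year / capacity
Rate = 49.1 * 8760 / 1940 = 221.7 kg/year

221.7 kg/year


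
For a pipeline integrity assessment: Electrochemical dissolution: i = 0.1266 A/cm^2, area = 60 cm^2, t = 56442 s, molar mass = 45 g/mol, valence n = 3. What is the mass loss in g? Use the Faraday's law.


Apply Faraday's law: m = i*A*t*M / (n*F)
Total charge passed Q = i*A*t = 0.1266*60*56442 = 428733.432 C
m = Q*M/(n*F) = 428733.432*45/(3*96485) = 66.6529 g

66.6529 g


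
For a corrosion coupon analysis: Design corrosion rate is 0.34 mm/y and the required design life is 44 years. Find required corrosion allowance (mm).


Corrosion allowance = CR × design life
CA = 0.34 * 44 = 14.96 mm

14.96 mm


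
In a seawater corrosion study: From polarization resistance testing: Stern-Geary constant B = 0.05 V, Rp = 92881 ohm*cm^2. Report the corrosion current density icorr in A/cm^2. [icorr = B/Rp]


Apply the Stern-Geary relation: icorr = B / Rp
icorr = 0.05 / 92881 = 5.383×10^-7 A/cm^2

5.383×10^-7 A/cm^2


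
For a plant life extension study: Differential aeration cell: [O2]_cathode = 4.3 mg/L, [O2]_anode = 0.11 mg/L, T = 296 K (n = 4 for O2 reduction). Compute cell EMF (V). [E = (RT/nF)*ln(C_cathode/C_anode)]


Apply the Nernst concentration-cell relation: E = (RT/nF)*ln(C_cathode/C_anode)
RT/nF = 8.314*296/(4*96485) = 0.00637649 V
ln(4.3/0.11) = 3.66589
E = 0.00637649 * 3.66589 = 0.02338 V

0.02338 V


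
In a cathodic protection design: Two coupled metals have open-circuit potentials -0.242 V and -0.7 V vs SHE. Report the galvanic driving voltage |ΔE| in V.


Driving voltage is the absolute potential difference.
|ΔE| = |-0.242 − (-0.7)| = 0.458 V

0.458 V


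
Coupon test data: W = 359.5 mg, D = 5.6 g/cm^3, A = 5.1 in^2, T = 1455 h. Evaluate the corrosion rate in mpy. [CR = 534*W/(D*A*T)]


Apply the mpy weight-loss relation: CR = 534 * W / (D * A * T)
Numerator: 534 * 359.5 = 191973.0
Denominator: 5.6 * 5.1 * 1455 = 41554.8
CR = 191973.0 / 41554.8 = 4.6198 mpy

4.6198 mpy


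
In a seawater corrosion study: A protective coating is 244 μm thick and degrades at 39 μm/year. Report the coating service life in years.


Service life = thickness / degradation rate
Life = 244 / 39 = 6.3 years

6.3 years


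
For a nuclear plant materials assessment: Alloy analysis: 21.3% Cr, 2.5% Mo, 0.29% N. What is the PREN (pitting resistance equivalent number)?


Apply the PREN formula: PREN = Cr + 3.3*Mo + 16*N
PREN = 21.3 + 3.3*2.5 + 16*0.29
PREN = 21.3 + 8.25 + 4.64 = 34.19

34.19


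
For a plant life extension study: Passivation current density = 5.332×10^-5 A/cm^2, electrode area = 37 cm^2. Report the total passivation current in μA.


I = i_pass * A, then convert A → μA (×10^6)
I = 5.332×10^-5 * 37 * 10^6 = 1972.84 μA

1972.84 μA
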